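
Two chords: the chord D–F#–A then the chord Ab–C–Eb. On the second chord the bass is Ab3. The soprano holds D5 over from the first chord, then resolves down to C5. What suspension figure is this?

4–3 suspension.

At the second chord the bass is Ab3. The suspended D5 lies a fourth above the bass; after resolving down by step to C5, the interval above the bass becomes a third.
Suspension figures are named by those two intervals: 4–3.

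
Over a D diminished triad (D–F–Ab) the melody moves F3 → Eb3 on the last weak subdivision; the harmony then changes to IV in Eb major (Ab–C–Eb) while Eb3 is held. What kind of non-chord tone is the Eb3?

Eb3 is an anticipation.

The harmony at that moment is D diminished triad (D, F, Ab); Eb3 is not a chord tone.
It is approached by step down from F3 and then sustained as the same pitch into the next harmony.
Arriving early and becoming a chord tone when the harmony changes — an anticipation.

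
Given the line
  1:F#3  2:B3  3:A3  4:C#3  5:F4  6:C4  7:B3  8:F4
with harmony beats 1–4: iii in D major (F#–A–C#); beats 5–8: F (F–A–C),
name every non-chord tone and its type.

B3 (beat 2) — appoggiatura; B3 (beat 7) — escape tone.

The harmony at that moment is F# minor triad (F#, A, C#); B3 is not a chord tone.
It is approached by leap up from F#3 and left by step down to A3.
Leap in, step out — an appoggiatura.
The harmony at that moment is F major triad (F, A, C); B3 is not a chord tone.
It is approached by step down from C4 and left by leap up to F4.
Step in, leap out — an escape tone.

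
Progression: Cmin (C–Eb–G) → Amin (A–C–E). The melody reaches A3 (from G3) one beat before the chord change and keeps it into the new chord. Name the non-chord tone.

A3 is an anticipation.

The harmony at that moment is C minor triad (C, Eb, G); A3 is not a chord tone.
It is approached by step up from G3 and then sustained as the same pitch into the next harmony.
Arriving early and becoming a chord tone when the harmony changes — an anticipation.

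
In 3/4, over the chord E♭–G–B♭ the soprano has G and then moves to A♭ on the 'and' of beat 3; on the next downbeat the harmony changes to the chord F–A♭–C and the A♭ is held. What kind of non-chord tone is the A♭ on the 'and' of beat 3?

The harmony at that moment is E♭ major triad (E♭, G, B♭); A♭ is not a chord tone.
It is approached by step up from G and then sustained as the same pitch into the next harmony.
Arriving early and becoming a chord tone when the harmony changes — an anticipation.

Anticipation.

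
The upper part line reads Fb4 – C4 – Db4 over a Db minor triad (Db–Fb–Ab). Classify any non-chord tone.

The harmony at that moment is Db minor triad (Db, Fb, Ab); C4 is not a chord tone.
It is approached by leap down from Fb4 and left by step up to Db4.
Leap in, step out — an appoggiatura.

C4 is an appoggiatura.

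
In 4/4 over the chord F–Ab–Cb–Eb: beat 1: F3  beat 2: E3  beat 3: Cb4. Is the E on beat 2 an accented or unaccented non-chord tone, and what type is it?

The harmony at that moment is F half-diminished seventh chord (F, Ab, Cb, Eb); E3 is not a chord tone.
It is approached by step down from F3 and left by leap up to Cb4.
Step in, leap out — an escape tone.
It falls on a weak beat, so it is unaccented.

Unaccented escape tone.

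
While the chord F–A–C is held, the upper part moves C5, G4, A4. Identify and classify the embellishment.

G4 is an appoggiatura.

The harmony at that moment is F major triad (F, A, C); G4 is not a chord tone.
It is approached by leap down from C5 and left by step up to A4.
Leap in, step out — an appoggiatura.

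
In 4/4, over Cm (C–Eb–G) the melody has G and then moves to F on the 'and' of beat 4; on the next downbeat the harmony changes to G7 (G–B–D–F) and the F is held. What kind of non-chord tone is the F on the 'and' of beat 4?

The harmony at that moment is C minor triad (C, Eb, G); F is not a chord tone.
It is approached by step down from G and then sustained as the same pitch into the next harmony.
Arriving early and becoming a chord tone when the harmony changes — an anticipation.

Anticipation.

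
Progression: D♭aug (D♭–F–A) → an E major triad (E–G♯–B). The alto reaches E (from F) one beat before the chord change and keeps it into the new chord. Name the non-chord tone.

E is an anticipation.

The harmony at that moment is D♭ augmented triad (D♭, F, A); E is not a chord tone.
It is approached by step down from F and then sustained as the same pitch into the next harmony.
Arriving early and becoming a chord tone when the harmony changes — an anticipation.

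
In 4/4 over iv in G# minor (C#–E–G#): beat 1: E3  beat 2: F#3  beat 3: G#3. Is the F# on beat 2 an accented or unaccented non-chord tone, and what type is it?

Unaccented passing tone.

The harmony at that moment is C# minor triad (C#, E, G#); F#3 is not a chord tone.
It is approached by step up from E3 and left by step up to G#3.
Step in, step out in the same direction — a passing tone.
It falls on a weak beat, so it is unaccented.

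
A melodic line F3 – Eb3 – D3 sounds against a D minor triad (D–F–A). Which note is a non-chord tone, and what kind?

Eb3 is a passing tone.

The harmony at that moment is D minor triad (D, F, A); Eb3 is not a chord tone.
It is approached by step down from F3 and left by step down to D3.
Step in, step out in the same direction — a passing tone.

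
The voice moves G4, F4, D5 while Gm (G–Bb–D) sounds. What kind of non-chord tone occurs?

F4 is an escape tone.

The harmony at that moment is G minor triad (G, Bb, D); F4 is not a chord tone.
It is approached by step down from G4 and left by leap up to D5.
Step in, leap out — an escape tone.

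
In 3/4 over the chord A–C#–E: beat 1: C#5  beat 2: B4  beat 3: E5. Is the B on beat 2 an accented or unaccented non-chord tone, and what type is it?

The harmony at that moment is A major triad (A, C#, E); B4 is not a chord tone.
It is approached by step down from C#5 and left by leap up to E5.
Step in, leap out — an escape tone.
It falls on a weak beat, so it is unaccented.

Unaccented escape tone.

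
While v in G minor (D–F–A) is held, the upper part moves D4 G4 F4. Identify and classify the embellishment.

The harmony at that moment is D minor triad (D, F, A); G4 is not a chord tone.
It is approached by leap up from D4 and left by step down to F4.
Leap in, step out — an appoggiatura.

G4 is an appoggiatura.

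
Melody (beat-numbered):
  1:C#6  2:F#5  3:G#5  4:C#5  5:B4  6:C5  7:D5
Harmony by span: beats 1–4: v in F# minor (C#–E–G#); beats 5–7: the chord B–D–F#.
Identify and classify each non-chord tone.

F#5 (beat 2) — appoggiatura; C5 (beat 6) — passing tone.

The harmony at that moment is C# minor triad (C#, E, G#); F#5 is not a chord tone.
It is approached by leap down from C#6 and left by step up to G#5.
Leap in, step out — an appoggiatura.
The harmony at that moment is B minor triad (B, D, F#); C5 is not a chord tone.
It is approached by step up from B4 and left by step up to D5.
Step in, step out in the same direction — a passing tone.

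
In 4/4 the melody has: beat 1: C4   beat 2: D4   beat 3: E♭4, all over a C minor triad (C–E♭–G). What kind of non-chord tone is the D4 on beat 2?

Passing tone.

The harmony at that moment is C minor triad (C, E♭, G); D4 is not a chord tone.
It is approached by step up from C4 and left by step up to E♭4.
Step in, step out in the same direction — a passing tone.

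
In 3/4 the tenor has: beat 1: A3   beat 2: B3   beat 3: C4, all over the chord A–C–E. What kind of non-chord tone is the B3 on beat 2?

Passing tone.

The harmony at that moment is A minor triad (A, C, E); B3 is not a chord tone.
It is approached by step up from A3 and left by step up to C4.
Step in, step out in the same direction — a passing tone.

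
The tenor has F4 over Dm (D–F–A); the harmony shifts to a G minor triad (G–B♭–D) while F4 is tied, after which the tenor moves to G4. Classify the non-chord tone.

The harmony at that moment is G minor triad (G, B♭, D); F4 is not a chord tone.
It is held over (the same pitch as the preceding F4) and left by step up to G4.
Held over from the previous chord and resolving up by step — a retardation.

F4 is a retardation.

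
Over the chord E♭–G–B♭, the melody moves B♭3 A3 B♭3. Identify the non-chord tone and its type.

The harmony at that moment is E♭ major triad (E♭, G, B♭); A3 is not a chord tone.
It is approached by step down from B♭3 and left by step up to B♭3.
Step away and step back to the same note — a neighbor tone (lower neighbor).

A3 is a neighbor tone.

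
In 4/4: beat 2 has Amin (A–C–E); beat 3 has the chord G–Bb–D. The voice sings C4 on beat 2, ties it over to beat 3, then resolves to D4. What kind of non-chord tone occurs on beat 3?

The harmony at that moment is G minor triad (G, Bb, D); C4 is not a chord tone.
It is held over (the same pitch as the preceding C4) and left by step up to D4.
Held over from the previous chord and resolving up by step — a retardation.

Retardation.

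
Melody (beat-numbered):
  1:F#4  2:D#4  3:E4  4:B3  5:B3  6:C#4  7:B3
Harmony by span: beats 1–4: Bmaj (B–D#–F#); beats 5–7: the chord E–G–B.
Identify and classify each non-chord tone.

The harmony at that moment is B major triad (B, D#, F#); E4 is not a chord tone.
It is approached by step up from D#4 and left by leap down to B3.
Step in, leap out — an escape tone.
The harmony at that moment is E minor triad (E, G, B); C#4 is not a chord tone.
It is approached by step up from B3 and left by step down to B3.
Step away and step back to the same note — a neighbor tone (upper neighbor).

E4 (beat 3) — escape tone; C#4 (beat 6) — neighbor tone.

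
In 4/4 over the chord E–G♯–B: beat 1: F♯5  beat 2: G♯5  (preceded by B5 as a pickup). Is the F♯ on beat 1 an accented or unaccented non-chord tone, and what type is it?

The harmony at that moment is E major triad (E, G♯, B); F♯5 is not a chord tone.
It is approached by leap down from B5 and left by step up to G♯5.
Leap in, step out — an appoggiatura.
It falls on the downbeat, so it is accented.

Accented appoggiatura.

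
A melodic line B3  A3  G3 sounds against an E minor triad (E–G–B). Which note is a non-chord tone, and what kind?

The harmony at that moment is E minor triad (E, G, B); A3 is not a chord tone.
It is approached by step down from B3 and left by step down to G3.
Step in, step out in the same direction — a passing tone.

A3 is a passing tone.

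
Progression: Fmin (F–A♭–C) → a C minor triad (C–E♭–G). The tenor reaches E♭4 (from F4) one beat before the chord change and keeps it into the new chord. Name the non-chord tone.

E♭4 is an anticipation.

The harmony at that moment is F minor triad (F, A♭, C); E♭4 is not a chord tone.
It is approached by step down from F4 and then sustained as the same pitch into the next harmony.
Arriving early and becoming a chord tone when the harmony changes — an anticipation.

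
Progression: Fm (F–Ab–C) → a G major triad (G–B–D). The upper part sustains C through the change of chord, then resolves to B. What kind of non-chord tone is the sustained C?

The harmony at that moment is G major triad (G, B, D); C is not a chord tone.
It is held over (the same pitch as the preceding C) and left by step down to B.
Held over from the previous chord and resolving down by step — a suspension.

C is a suspension.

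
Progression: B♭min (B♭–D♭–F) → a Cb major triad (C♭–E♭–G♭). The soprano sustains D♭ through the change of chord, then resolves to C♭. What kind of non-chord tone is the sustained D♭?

D♭ is a suspension.

The harmony at that moment is C♭ major triad (C♭, E♭, G♭); D♭ is not a chord tone.
It is held over (the same pitch as the preceding D♭) and left by step down to C♭.
Held over from the previous chord and resolving down by step — a suspension.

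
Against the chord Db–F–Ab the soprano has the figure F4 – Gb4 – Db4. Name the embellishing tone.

The harmony at that moment is Db major triad (Db, F, Ab); Gb4 is not a chord tone.
It is approached by step up from F4 and left by leap down to Db4.
Step in, leap out — an escape tone.

Gb4 is an escape tone.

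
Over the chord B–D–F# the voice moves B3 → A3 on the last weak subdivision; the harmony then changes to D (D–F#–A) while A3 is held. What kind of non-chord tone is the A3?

A3 is an anticipation.

The harmony at that moment is B minor triad (B, D, F#); A3 is not a chord tone.
It is approached by step down from B3 and then sustained as the same pitch into the next harmony.
Arriving early and becoming a chord tone when the harmony changes — an anticipation.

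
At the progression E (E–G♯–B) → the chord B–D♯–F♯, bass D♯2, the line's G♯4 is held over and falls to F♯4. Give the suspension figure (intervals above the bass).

At the second chord the bass is D♯2. The suspended G♯4 lies a fourth above the bass; after resolving down by step to F♯4, the interval above the bass becomes a third.
Suspension figures are named by those two intervals: 4–3.

4–3 suspension.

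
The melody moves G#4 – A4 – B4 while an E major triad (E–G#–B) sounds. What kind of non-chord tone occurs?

A4 is a passing tone.

The harmony at that moment is E major triad (E, G#, B); A4 is not a chord tone.
It is approached by step up from G#4 and left by step up to B4.
Step in, step out in the same direction — a passing tone.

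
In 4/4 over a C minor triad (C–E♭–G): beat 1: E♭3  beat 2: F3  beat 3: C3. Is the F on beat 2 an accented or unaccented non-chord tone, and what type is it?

The harmony at that moment is C minor triad (C, E♭, G); F3 is not a chord tone.
It is approached by step up from E♭3 and left by leap down to C3.
Step in, leap out — an escape tone.
It falls on a weak beat, so it is unaccented.

Unaccented escape tone.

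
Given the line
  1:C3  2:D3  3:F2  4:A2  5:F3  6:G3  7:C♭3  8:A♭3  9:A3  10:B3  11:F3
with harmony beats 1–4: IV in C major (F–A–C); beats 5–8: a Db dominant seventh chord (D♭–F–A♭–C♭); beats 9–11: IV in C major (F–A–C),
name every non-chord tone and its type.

The harmony at that moment is F major triad (F, A, C); D3 is not a chord tone.
It is approached by step up from C3 and left by leap down to F2.
Step in, leap out — an escape tone.
The harmony at that moment is D♭ dominant seventh chord (D♭, F, A♭, C♭); G3 is not a chord tone.
It is approached by step up from F3 and left by leap down to C♭3.
Step in, leap out — an escape tone.
The harmony at that moment is F major triad (F, A, C); B3 is not a chord tone.
It is approached by step up from A3 and left by leap down to F3.
Step in, leap out — an escape tone.

D3 (beat 2) — escape tone; G3 (beat 6) — escape tone; B3 (beat 10) — escape tone.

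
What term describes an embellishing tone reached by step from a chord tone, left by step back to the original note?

Neighbor tone.

Approach: by step. Departure: by step in the opposite direction, back to the starting pitch.
Stepwise on both sides but reversing to return to the same chord tone — a neighbor tone. (Had it continued onward in the same direction it would be a passing tone instead.)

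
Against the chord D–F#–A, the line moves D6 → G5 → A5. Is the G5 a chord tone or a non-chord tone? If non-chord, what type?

Non-chord tone — an appoggiatura.

The harmony at that moment is D major triad (D, F#, A); G5 is not a chord tone.
It is approached by leap down from D6 and left by step up to A5.
Leap in, step out — an appoggiatura.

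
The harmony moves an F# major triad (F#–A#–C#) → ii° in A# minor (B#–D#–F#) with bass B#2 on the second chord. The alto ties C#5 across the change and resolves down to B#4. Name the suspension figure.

At the second chord the bass is B#2. The suspended C#5 lies a ninth above the bass; after resolving down by step to B#4, the interval above the bass becomes an octave.
Suspension figures are named by those two intervals: 9–8.

9–8 suspension.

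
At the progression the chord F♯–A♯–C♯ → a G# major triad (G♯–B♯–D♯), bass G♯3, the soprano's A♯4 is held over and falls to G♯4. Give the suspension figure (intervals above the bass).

9–8 suspension.

At the second chord the bass is G♯3. The suspended A♯4 lies a ninth above the bass; after resolving down by step to G♯4, the interval above the bass becomes an octave.
Suspension figures are named by those two intervals: 9–8.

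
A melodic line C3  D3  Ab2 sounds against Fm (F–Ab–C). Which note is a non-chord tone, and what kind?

D3 is an escape tone.

The harmony at that moment is F minor triad (F, Ab, C); D3 is not a chord tone.
It is approached by step up from C3 and left by leap down to Ab2.
Step in, leap out — an escape tone.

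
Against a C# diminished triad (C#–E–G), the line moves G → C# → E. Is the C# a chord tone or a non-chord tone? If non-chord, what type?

C# diminished triad contains C#, E, G; C# is the root, so it is a chord tone.

Chord tone (the root of C# diminished triad).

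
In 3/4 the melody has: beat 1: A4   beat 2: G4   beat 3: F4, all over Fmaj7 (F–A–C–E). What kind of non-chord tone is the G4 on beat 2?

The harmony at that moment is F major seventh chord (F, A, C, E); G4 is not a chord tone.
It is approached by step down from A4 and left by step down to F4.
Step in, step out in the same direction — a passing tone.

Passing tone.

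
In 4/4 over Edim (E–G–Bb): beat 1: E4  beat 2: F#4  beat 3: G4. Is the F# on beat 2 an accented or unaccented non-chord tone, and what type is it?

Unaccented passing tone.

The harmony at that moment is E diminished triad (E, G, Bb); F#4 is not a chord tone.
It is approached by step up from E4 and left by step up to G4.
Step in, step out in the same direction — a passing tone.
It falls on a weak beat, so it is unaccented.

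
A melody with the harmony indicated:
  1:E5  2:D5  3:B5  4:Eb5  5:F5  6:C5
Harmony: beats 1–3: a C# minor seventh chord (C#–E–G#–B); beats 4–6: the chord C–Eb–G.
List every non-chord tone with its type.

D5 (beat 2) — escape tone; F5 (beat 5) — escape tone.

The harmony at that moment is C# minor seventh chord (C#, E, G#, B); D5 is not a chord tone.
It is approached by step down from E5 and left by leap up to B5.
Step in, leap out — an escape tone.
The harmony at that moment is C minor triad (C, Eb, G); F5 is not a chord tone.
It is approached by step up from Eb5 and left by leap down to C5.
Step in, leap out — an escape tone.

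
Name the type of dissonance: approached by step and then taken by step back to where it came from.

Approach: by step. Departure: by step in the opposite direction, back to the starting pitch.
Stepwise on both sides but reversing to return to the same chord tone — a neighbor tone. (Had it continued onward in the same direction it would be a passing tone instead.)

Neighbor tone.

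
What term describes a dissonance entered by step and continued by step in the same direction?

Approach: by step. Departure: by step, continuing in the same direction.
Stepwise on both sides with no change of direction means the note fills in the space between two different chord tones — a passing tone. (Had it turned back to its starting note it would be a neighbor tone instead.)

Passing tone.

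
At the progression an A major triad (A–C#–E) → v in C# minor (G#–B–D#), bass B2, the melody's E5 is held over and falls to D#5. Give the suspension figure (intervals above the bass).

At the second chord the bass is B2. The suspended E5 lies a fourth above the bass; after resolving down by step to D#5, the interval above the bass becomes a third.
Suspension figures are named by those two intervals: 4–3.

4–3 suspension.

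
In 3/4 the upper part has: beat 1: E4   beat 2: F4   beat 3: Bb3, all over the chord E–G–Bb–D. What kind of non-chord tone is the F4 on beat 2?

The harmony at that moment is E half-diminished seventh chord (E, G, Bb, D); F4 is not a chord tone.
It is approached by step up from E4 and left by leap down to Bb3.
Step in, leap out, on a weak beat — an escape tone.

Escape tone.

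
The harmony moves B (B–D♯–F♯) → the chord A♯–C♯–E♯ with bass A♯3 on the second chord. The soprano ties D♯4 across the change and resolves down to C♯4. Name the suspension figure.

At the second chord the bass is A♯3. The suspended D♯4 lies a fourth above the bass; after resolving down by step to C♯4, the interval above the bass becomes a third.
Suspension figures are named by those two intervals: 4–3.

4–3 suspension.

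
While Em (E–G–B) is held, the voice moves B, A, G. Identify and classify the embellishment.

The harmony at that moment is E minor triad (E, G, B); A is not a chord tone.
It is approached by step down from B and left by step down to G.
Step in, step out in the same direction — a passing tone.

A is a passing tone.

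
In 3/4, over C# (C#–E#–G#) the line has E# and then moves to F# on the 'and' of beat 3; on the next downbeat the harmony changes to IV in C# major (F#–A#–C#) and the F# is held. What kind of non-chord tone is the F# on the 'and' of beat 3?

The harmony at that moment is C# major triad (C#, E#, G#); F# is not a chord tone.
It is approached by step up from E# and then sustained as the same pitch into the next harmony.
Arriving early and becoming a chord tone when the harmony changes — an anticipation.

Anticipation.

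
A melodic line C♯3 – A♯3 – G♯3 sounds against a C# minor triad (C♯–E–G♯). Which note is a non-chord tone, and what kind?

The harmony at that moment is C♯ minor triad (C♯, E, G♯); A♯3 is not a chord tone.
It is approached by leap up from C♯3 and left by step down to G♯3.
Leap in, step out — an appoggiatura.

A♯3 is an appoggiatura.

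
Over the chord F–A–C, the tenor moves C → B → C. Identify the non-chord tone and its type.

B is a neighbor tone.

The harmony at that moment is F major triad (F, A, C); B is not a chord tone.
It is approached by step down from C and left by step up to C.
Step away and step back to the same note — a neighbor tone (lower neighbor).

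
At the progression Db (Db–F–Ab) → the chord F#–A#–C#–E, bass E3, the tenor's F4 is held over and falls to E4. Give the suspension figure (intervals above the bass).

At the second chord the bass is E3. The suspended F4 lies a ninth above the bass; after resolving down by step to E4, the interval above the bass becomes an octave.
Suspension figures are named by those two intervals: 9–8.

9–8 suspension.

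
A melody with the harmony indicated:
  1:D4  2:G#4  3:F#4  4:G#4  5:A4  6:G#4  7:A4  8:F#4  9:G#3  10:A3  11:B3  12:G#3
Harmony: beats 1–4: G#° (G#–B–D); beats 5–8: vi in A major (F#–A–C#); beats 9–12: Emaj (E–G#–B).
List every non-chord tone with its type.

The harmony at that moment is G# diminished triad (G#, B, D); F#4 is not a chord tone.
It is approached by step down from G#4 and left by step up to G#4.
Step away and step back to the same note — a neighbor tone (lower neighbor).
The harmony at that moment is F# minor triad (F#, A, C#); G#4 is not a chord tone.
It is approached by step down from A4 and left by step up to A4.
Step away and step back to the same note — a neighbor tone (lower neighbor).
The harmony at that moment is E major triad (E, G#, B); A3 is not a chord tone.
It is approached by step up from G#3 and left by step up to B3.
Step in, step out in the same direction — a passing tone.

F#4 (beat 3) — neighbor tone; G#4 (beat 6) — neighbor tone; A3 (beat 10) — passing tone.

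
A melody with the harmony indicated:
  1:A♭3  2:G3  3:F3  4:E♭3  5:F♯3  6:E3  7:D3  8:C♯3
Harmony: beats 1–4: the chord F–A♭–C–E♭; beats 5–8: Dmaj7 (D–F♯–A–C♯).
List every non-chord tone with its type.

The harmony at that moment is F minor seventh chord (F, A♭, C, E♭); G3 is not a chord tone.
It is approached by step down from A♭3 and left by step down to F3.
Step in, step out in the same direction — a passing tone.
The harmony at that moment is D major seventh chord (D, F♯, A, C♯); E3 is not a chord tone.
It is approached by step down from F♯3 and left by step down to D3.
Step in, step out in the same direction — a passing tone.

G3 (beat 2) — passing tone; E3 (beat 6) — passing tone.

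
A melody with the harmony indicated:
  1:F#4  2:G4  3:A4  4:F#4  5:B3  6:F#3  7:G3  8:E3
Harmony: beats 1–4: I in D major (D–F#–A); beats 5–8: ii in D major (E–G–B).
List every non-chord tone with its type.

G4 (beat 2) — passing tone; F#3 (beat 6) — appoggiatura.

The harmony at that moment is D major triad (D, F#, A); G4 is not a chord tone.
It is approached by step up from F#4 and left by step up to A4.
Step in, step out in the same direction — a passing tone.
The harmony at that moment is E minor triad (E, G, B); F#3 is not a chord tone.
It is approached by leap down from B3 and left by step up to G3.
Leap in, step out — an appoggiatura.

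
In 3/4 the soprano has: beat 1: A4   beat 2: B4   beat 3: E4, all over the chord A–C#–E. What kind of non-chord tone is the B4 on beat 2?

The harmony at that moment is A major triad (A, C#, E); B4 is not a chord tone.
It is approached by step up from A4 and left by leap down to E4.
Step in, leap out, on a weak beat — an escape tone.

Escape tone.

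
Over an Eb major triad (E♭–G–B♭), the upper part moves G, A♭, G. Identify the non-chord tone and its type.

A♭ is a neighbor tone.

The harmony at that moment is E♭ major triad (E♭, G, B♭); A♭ is not a chord tone.
It is approached by step up from G and left by step down to G.
Step away and step back to the same note — a neighbor tone (upper neighbor).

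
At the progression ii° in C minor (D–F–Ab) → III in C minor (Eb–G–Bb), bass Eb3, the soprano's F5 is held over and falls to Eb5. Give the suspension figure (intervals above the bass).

9–8 suspension.

At the second chord the bass is Eb3. The suspended F5 lies a ninth above the bass; after resolving down by step to Eb5, the interval above the bass becomes an octave.
Suspension figures are named by those two intervals: 9–8.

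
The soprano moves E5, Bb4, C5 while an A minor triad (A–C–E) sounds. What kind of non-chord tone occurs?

The harmony at that moment is A minor triad (A, C, E); Bb4 is not a chord tone.
It is approached by leap down from E5 and left by step up to C5.
Leap in, step out — an appoggiatura.

Bb4 is an appoggiatura.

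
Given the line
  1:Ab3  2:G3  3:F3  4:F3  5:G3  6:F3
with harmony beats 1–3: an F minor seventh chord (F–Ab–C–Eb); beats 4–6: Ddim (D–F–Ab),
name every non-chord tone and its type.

G3 (beat 2) — passing tone; G3 (beat 5) — neighbor tone.

The harmony at that moment is F minor seventh chord (F, Ab, C, Eb); G3 is not a chord tone.
It is approached by step down from Ab3 and left by step down to F3.
Step in, step out in the same direction — a passing tone.
The harmony at that moment is D diminished triad (D, F, Ab); G3 is not a chord tone.
It is approached by step up from F3 and left by step down to F3.
Step away and step back to the same note — a neighbor tone (upper neighbor).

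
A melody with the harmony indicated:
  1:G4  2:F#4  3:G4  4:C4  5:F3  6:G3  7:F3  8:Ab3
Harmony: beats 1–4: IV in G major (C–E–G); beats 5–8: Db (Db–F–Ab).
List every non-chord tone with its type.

The harmony at that moment is C major triad (C, E, G); F#4 is not a chord tone.
It is approached by step down from G4 and left by step up to G4.
Step away and step back to the same note — a neighbor tone (lower neighbor).
The harmony at that moment is Db major triad (Db, F, Ab); G3 is not a chord tone.
It is approached by step up from F3 and left by step down to F3.
Step away and step back to the same note — a neighbor tone (upper neighbor).

F#4 (beat 2) — neighbor tone; G3 (beat 6) — neighbor tone.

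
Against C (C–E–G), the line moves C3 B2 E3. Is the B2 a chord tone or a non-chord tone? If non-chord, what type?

The harmony at that moment is C major triad (C, E, G); B2 is not a chord tone.
It is approached by step down from C3 and left by leap up to E3.
Step in, leap out — an escape tone.

Non-chord tone — an escape tone.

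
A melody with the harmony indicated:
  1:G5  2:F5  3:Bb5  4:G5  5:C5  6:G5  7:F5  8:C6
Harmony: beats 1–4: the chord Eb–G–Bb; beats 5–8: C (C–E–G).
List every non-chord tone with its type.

The harmony at that moment is Eb major triad (Eb, G, Bb); F5 is not a chord tone.
It is approached by step down from G5 and left by leap up to Bb5.
Step in, leap out — an escape tone.
The harmony at that moment is C major triad (C, E, G); F5 is not a chord tone.
It is approached by step down from G5 and left by leap up to C6.
Step in, leap out — an escape tone.

F5 (beat 2) — escape tone; F5 (beat 7) — escape tone.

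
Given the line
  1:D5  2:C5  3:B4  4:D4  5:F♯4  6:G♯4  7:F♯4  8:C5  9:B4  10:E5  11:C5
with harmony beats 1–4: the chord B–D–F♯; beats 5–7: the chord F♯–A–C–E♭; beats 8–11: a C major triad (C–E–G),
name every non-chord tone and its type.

C5 (beat 2) — passing tone; G♯4 (beat 6) — neighbor tone; B4 (beat 9) — escape tone.

The harmony at that moment is B minor triad (B, D, F♯); C5 is not a chord tone.
It is approached by step down from D5 and left by step down to B4.
Step in, step out in the same direction — a passing tone.
The harmony at that moment is F♯ diminished seventh chord (F♯, A, C, E♭); G♯4 is not a chord tone.
It is approached by step up from F♯4 and left by step down to F♯4.
Step away and step back to the same note — a neighbor tone (upper neighbor).
The harmony at that moment is C major triad (C, E, G); B4 is not a chord tone.
It is approached by step down from C5 and left by leap up to E5.
Step in, leap out — an escape tone.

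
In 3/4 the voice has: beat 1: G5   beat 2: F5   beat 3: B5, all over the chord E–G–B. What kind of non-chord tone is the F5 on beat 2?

Escape tone.

The harmony at that moment is E minor triad (E, G, B); F5 is not a chord tone.
It is approached by step down from G5 and left by leap up to B5.
Step in, leap out, on a weak beat — an escape tone.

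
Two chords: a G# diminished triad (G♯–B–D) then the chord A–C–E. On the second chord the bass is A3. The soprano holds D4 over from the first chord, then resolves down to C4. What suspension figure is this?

4–3 suspension.

At the second chord the bass is A3. The suspended D4 lies a fourth above the bass; after resolving down by step to C4, the interval above the bass becomes a third.
Suspension figures are named by those two intervals: 4–3.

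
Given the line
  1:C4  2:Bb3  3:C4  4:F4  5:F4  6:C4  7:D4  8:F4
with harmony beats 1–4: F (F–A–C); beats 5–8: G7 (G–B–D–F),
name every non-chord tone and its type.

Bb3 (beat 2) — neighbor tone; C4 (beat 6) — appoggiatura.

The harmony at that moment is F major triad (F, A, C); Bb3 is not a chord tone.
It is approached by step down from C4 and left by step up to C4.
Step away and step back to the same note — a neighbor tone (lower neighbor).
The harmony at that moment is G dominant seventh chord (G, B, D, F); C4 is not a chord tone.
It is approached by leap down from F4 and left by step up to D4.
Leap in, step out — an appoggiatura.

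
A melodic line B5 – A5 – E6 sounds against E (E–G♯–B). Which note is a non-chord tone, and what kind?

A5 is an escape tone.

The harmony at that moment is E major triad (E, G♯, B); A5 is not a chord tone.
It is approached by step down from B5 and left by leap up to E6.
Step in, leap out — an escape tone.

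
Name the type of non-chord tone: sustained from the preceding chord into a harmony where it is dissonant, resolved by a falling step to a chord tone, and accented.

Suspension.

Approach: by preparation — the pitch is first a chord tone, then held (tied or repeated) while the harmony changes under it. Departure: down by step. Metric position: strong.
A prepared dissonance that resolves downward by step — a suspension. (The same figure resolving upward would be a retardation.)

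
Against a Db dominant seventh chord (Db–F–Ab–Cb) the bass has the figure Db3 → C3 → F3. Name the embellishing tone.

The harmony at that moment is Db dominant seventh chord (Db, F, Ab, Cb); C3 is not a chord tone.
It is approached by step down from Db3 and left by leap up to F3.
Step in, leap out — an escape tone.

C3 is an escape tone.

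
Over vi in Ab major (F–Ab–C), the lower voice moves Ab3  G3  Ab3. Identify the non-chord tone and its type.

G3 is a neighbor tone.

The harmony at that moment is F minor triad (F, Ab, C); G3 is not a chord tone.
It is approached by step down from Ab3 and left by step up to Ab3.
Step away and step back to the same note — a neighbor tone (lower neighbor).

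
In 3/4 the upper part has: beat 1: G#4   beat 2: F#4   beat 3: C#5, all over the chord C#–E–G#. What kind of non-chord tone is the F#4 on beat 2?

The harmony at that moment is C# minor triad (C#, E, G#); F#4 is not a chord tone.
It is approached by step down from G#4 and left by leap up to C#5.
Step in, leap out, on a weak beat — an escape tone.

Escape tone.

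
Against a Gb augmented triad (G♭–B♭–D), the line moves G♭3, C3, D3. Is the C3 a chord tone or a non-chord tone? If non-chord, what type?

The harmony at that moment is G♭ augmented triad (G♭, B♭, D); C3 is not a chord tone.
It is approached by leap down from G♭3 and left by step up to D3.
Leap in, step out — an appoggiatura.

Non-chord tone — an appoggiatura.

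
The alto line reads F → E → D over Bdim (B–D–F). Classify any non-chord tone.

E is a passing tone.

The harmony at that moment is B diminished triad (B, D, F); E is not a chord tone.
It is approached by step down from F and left by step down to D.
Step in, step out in the same direction — a passing tone.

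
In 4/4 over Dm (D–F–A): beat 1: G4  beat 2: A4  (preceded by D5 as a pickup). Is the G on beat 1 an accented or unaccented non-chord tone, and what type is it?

The harmony at that moment is D minor triad (D, F, A); G4 is not a chord tone.
It is approached by leap down from D5 and left by step up to A4.
Leap in, step out — an appoggiatura.
It falls on the downbeat, so it is accented.

Accented appoggiatura.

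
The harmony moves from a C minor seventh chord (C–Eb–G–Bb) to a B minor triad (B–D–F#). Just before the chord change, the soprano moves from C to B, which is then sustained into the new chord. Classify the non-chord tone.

The harmony at that moment is C minor seventh chord (C, Eb, G, Bb); B is not a chord tone.
It is approached by step down from C and then sustained as the same pitch into the next harmony.
Arriving early and becoming a chord tone when the harmony changes — an anticipation.

B is an anticipation.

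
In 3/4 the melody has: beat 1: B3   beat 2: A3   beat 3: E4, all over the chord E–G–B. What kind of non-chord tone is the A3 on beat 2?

Escape tone.

The harmony at that moment is E minor triad (E, G, B); A3 is not a chord tone.
It is approached by step down from B3 and left by leap up to E4.
Step in, leap out, on a weak beat — an escape tone.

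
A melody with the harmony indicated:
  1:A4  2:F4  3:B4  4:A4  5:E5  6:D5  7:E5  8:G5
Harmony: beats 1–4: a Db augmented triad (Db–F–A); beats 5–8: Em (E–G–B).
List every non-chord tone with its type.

The harmony at that moment is Db augmented triad (Db, F, A); B4 is not a chord tone.
It is approached by leap up from F4 and left by step down to A4.
Leap in, step out — an appoggiatura.
The harmony at that moment is E minor triad (E, G, B); D5 is not a chord tone.
It is approached by step down from E5 and left by step up to E5.
Step away and step back to the same note — a neighbor tone (lower neighbor).

B4 (beat 3) — appoggiatura; D5 (beat 6) — neighbor tone.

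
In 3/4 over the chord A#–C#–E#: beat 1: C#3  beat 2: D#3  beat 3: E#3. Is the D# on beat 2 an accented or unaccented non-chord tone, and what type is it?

The harmony at that moment is A# minor triad (A#, C#, E#); D#3 is not a chord tone.
It is approached by step up from C#3 and left by step up to E#3.
Step in, step out in the same direction — a passing tone.
It falls on a weak beat, so it is unaccented.

Unaccented passing tone.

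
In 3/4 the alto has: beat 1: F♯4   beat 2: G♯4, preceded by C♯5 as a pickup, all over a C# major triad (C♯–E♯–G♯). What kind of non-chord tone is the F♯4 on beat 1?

Appoggiatura.

The harmony at that moment is C♯ major triad (C♯, E♯, G♯); F♯4 is not a chord tone.
It is approached by leap down from C♯5 and left by step up to G♯4.
Leap in, step out, metrically accented — an appoggiatura.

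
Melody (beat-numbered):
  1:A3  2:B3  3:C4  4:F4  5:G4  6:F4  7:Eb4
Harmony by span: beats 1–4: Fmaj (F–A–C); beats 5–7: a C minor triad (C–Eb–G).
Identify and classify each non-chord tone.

B3 (beat 2) — passing tone; F4 (beat 6) — passing tone.

The harmony at that moment is F major triad (F, A, C); B3 is not a chord tone.
It is approached by step up from A3 and left by step up to C4.
Step in, step out in the same direction — a passing tone.
The harmony at that moment is C minor triad (C, Eb, G); F4 is not a chord tone.
It is approached by step down from G4 and left by step down to Eb4.
Step in, step out in the same direction — a passing tone.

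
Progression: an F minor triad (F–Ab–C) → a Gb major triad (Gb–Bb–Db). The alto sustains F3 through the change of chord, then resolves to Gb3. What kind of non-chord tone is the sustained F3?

F3 is a retardation.

The harmony at that moment is Gb major triad (Gb, Bb, Db); F3 is not a chord tone.
It is held over (the same pitch as the preceding F3) and left by step up to Gb3.
Held over from the previous chord and resolving up by step — a retardation.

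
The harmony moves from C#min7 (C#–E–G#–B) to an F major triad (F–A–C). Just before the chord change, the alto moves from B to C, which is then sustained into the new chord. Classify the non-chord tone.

The harmony at that moment is C# minor seventh chord (C#, E, G#, B); C is not a chord tone.
It is approached by step up from B and then sustained as the same pitch into the next harmony.
Arriving early and becoming a chord tone when the harmony changes — an anticipation.

C is an anticipation.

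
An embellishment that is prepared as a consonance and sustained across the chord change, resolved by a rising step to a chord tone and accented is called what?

Approach: by preparation — the pitch is first a chord tone, then held (tied or repeated) while the harmony changes under it. Departure: up by step. Metric position: strong.
A prepared dissonance that resolves upward by step — a retardation. (The same figure resolving downward would be a suspension.)

Retardation.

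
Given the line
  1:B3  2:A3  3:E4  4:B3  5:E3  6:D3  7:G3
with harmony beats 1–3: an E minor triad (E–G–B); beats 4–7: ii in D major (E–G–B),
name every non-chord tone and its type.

A3 (beat 2) — escape tone; D3 (beat 6) — escape tone.

The harmony at that moment is E minor triad (E, G, B); A3 is not a chord tone.
It is approached by step down from B3 and left by leap up to E4.
Step in, leap out — an escape tone.
The harmony at that moment is E minor triad (E, G, B); D3 is not a chord tone.
It is approached by step down from E3 and left by leap up to G3.
Step in, leap out — an escape tone.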